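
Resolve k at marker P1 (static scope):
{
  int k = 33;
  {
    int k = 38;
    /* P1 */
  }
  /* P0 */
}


k declared in the same block as P1
k = 38


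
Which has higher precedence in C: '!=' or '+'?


'+' is additive (level 9); '!=' is equality (level 6)
Higher level binds tighter
'+' has higher precedence than '!='


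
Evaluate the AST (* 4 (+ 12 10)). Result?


Evaluate inner: (+ 12 10) = 22
Evaluate root: (* 4 22) = 88
Result: 88


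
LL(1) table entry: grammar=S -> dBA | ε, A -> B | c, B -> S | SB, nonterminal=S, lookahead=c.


For [S, c]: ε is nullable and 'c' ∈ FOLLOW(S)
Entry: S -> ε


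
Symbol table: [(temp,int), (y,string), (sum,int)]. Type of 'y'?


Lookup 'y' → type string


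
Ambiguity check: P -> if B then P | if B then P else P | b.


dangling else: 'if B then if B then b else b' parses two ways
Ambiguous


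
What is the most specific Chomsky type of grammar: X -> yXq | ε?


Single nonterminal LHS, but y^n q^n is not regular
Classification: Type 2 (Context-Free)


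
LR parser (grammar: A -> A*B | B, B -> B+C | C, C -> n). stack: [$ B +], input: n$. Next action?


no handle; shift 'n'
Action: shift


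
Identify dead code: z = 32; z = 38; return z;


first assignment to z is overwritten before any read
Dead: 'z = 32'


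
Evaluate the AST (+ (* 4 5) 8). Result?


Evaluate inner: (* 4 5) = 20
Evaluate root: (+ 20 8) = 28
Result: 28


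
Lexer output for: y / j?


Scan left to right, longest-match per lexeme
Tokens: ID(y), OP(/), ID(j)


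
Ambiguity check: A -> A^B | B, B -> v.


precedence layered via separate nonterminal B: deterministic
Unambiguous


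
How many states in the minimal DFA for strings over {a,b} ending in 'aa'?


Track the longest suffix of input matching a prefix of 'aa': 3 classes (prefixes of length 0..2)
Minimal DFA: 3 states


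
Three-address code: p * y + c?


Break into single-operator statements:
t1 = p * y
t2 = t1 + c


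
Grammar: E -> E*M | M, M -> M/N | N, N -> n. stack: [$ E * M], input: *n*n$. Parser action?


handle 'E*M' on top; lookahead ∈ FOLLOW(E) = {*, $}
Action: reduce (E -> E*M)


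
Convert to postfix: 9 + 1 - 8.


Left to right (same or higher precedence on left)
Postfix: 9 1 + 8 -


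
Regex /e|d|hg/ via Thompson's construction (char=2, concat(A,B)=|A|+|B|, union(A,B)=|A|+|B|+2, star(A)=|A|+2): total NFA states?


Syntax tree has 4 char leaf(s), 2 union(s), 0 star(s)
chars contribute 4×2 = 8; each union adds +2; each star adds +2
Total: 8 + 4 + 0 = 12 states


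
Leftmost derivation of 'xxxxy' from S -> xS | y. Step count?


Derivation: S => xS => xxS => xxxS => xxxxS => xxxxy
Steps: 5


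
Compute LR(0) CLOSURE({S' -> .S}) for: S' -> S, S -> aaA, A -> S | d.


Start: S' -> .S
For each item with dot before a nonterminal B, add B -> .γ for every B-production
Closure: [S' -> .S, S -> .aaA]


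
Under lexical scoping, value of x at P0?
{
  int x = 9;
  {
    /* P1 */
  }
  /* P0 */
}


x declared in the same block as P0
x = 9


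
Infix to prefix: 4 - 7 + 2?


left-to-right (same/higher precedence on left): tree is (+ (- 4 7) 2)
Prefix: + - 4 7 2


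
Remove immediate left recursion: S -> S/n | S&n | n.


Left-recursive alternatives: S/n, S&n; non-recursive: n
Introduce S': S -> nS', S' -> /nS' | &nS' | ε


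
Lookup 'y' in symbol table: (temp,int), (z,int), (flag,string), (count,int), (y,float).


Lookup 'y' → type float


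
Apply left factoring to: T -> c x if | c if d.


Common prefix: 'c'
Factored: T -> c T', T' -> x if | if d


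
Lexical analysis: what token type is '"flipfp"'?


Pattern: double-quoted sequence
Type: STRING_LITERAL


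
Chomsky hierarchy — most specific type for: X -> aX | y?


Right-linear: every RHS is a terminal or a terminal followed by one nonterminal
Classification: Type 3 (Regular)


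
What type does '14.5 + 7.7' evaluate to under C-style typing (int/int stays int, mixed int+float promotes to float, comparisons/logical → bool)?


Operand types: float + float
Rule: mixed int/float promotes to float; int/int stays int
Result type: float


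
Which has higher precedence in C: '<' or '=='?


'<' is relational (level 7); '==' is equality (level 6)
Higher level binds tighter
'<' has higher precedence than '=='


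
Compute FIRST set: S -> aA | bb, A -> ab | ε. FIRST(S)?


Per alternative of S: FIRST(aA) = {a}; FIRST(bb) = {b}
FIRST(S) = {a, b}


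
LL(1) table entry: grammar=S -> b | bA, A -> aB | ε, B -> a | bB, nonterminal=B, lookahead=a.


For [B, a]: 'a' ∈ FIRST(a)
Entry: B -> a


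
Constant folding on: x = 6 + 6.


6 + 6 = 12 at compile time
Optimized: x = 12


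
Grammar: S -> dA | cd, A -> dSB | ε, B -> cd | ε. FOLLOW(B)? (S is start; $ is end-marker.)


$ ∈ FOLLOW(S). For each A -> αBβ: add FIRST(β)\{ε} to FOLLOW(B); if β nullable, add FOLLOW(A).
FOLLOW(B) = {$, c}


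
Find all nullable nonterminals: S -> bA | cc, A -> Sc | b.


A nonterminal is nullable iff some alternative derives ε (directly, or every symbol in it is nullable)
Nullable: {}


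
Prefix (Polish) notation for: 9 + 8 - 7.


left-to-right (same/higher precedence on left): tree is (- (+ 9 8) 7)
Prefix: - + 9 8 7


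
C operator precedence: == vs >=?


'>=' is relational (level 7); '==' is equality (level 6)
Higher level binds tighter
'>=' has higher precedence than '=='


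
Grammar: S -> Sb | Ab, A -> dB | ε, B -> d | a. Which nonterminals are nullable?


A nonterminal is nullable iff some alternative derives ε (directly, or every symbol in it is nullable)
Nullable: {A}


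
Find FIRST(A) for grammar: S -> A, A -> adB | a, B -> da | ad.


Per alternative of A: FIRST(adB) = {a}; FIRST(a) = {a}
FIRST(A) = {a}


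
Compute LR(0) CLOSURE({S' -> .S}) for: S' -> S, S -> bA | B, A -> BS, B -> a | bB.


Start: S' -> .S
For each item with dot before a nonterminal B, add B -> .γ for every B-production
Closure: [S' -> .S, S -> .bA, S -> .B, B -> .a, B -> .bB]


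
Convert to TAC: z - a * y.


Break into single-operator statements:
t1 = a * y
t2 = z - t1


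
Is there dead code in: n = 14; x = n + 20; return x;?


n is read by x's definition; x is returned
No dead code


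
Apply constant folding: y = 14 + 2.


14 + 2 = 16 at compile time
Optimized: y = 16


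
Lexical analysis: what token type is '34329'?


Pattern: digits only
Type: INTEGER_LITERAL


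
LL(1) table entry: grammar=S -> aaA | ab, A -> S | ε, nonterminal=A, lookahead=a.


For [A, a]: 'a' ∈ FIRST(S)
Entry: A -> S


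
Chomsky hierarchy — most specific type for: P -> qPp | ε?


Single nonterminal LHS, but q^n p^n is not regular
Classification: Type 2 (Context-Free)


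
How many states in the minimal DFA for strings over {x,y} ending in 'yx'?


Track the longest suffix of input matching a prefix of 'yx': 3 classes (prefixes of length 0..2)
Minimal DFA: 3 states


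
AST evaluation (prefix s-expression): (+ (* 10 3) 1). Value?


Evaluate inner: (* 10 3) = 30
Evaluate root: (+ 30 1) = 31
Result: 31


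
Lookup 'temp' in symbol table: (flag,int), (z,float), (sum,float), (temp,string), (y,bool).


Lookup 'temp' → type string


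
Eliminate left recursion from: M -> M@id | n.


Left-recursive alternatives: M@id; non-recursive: n
Introduce M': M -> nM', M' -> @idM' | ε


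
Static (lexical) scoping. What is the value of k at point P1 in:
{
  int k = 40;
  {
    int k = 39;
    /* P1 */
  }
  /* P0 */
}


k declared in the same block as P1
k = 39


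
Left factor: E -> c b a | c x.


Common prefix: 'c'
Factored: E -> c E', E' -> b a | x


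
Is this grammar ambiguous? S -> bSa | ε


balanced b^n…a^n: each string has a unique parse
Unambiguous


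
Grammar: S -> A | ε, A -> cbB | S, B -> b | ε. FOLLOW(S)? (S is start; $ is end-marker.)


$ ∈ FOLLOW(S). For each A -> αBβ: add FIRST(β)\{ε} to FOLLOW(B); if β nullable, add FOLLOW(A).
FOLLOW(S) = {$}


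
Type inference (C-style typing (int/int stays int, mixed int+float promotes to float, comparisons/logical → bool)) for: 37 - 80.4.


Operand types: int - float
Rule: mixed int/float promotes to float; int/int stays int
Result type: float


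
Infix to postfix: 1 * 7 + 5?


Left to right (same or higher precedence on left)
Postfix: 1 7 * 5 +


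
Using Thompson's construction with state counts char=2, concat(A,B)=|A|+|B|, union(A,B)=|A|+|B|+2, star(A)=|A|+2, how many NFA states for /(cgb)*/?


Syntax tree has 3 char leaf(s), 0 union(s), 1 star(s)
chars contribute 3×2 = 6; each union adds +2; each star adds +2
Total: 6 + 0 + 2 = 8 states


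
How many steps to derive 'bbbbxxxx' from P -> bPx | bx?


Derivation: P => bPx => bbPxx => bbbPxxx => bbbbxxxx
Steps: 4


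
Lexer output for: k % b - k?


Scan left to right, longest-match per lexeme
Tokens: ID(k), OP(%), ID(b), OP(-), ID(k)


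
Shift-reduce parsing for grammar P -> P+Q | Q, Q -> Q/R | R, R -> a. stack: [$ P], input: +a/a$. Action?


shift '+' to continue P -> P+Q
Action: shift


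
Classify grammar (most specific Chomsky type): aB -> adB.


LHS has context (more than one symbol) and |LHS| ≤ |RHS|
Classification: Type 1 (Context-Sensitive)


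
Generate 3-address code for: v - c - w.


Break into single-operator statements:
t1 = v - c
t2 = t1 - w


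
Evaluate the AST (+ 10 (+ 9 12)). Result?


Evaluate inner: (+ 9 12) = 21
Evaluate root: (+ 10 21) = 31
Result: 31


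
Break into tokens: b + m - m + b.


Scan left to right, longest-match per lexeme
Tokens: ID(b), OP(+), ID(m), OP(-), ID(m), OP(+), ID(b)


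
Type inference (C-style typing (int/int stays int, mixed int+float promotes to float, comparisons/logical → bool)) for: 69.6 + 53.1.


Operand types: float + float
Rule: mixed int/float promotes to float; int/int stays int
Result type: float


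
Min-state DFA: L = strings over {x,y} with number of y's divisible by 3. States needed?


Track (count of y) mod 3: states 0..2, accept at 0
Minimal DFA: 3 states


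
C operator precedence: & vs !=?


'!=' is equality (level 6); '&' is bitwise AND (level 5)
Higher level binds tighter
'!=' has higher precedence than '&'


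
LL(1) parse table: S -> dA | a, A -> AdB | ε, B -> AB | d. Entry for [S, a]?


For [S, a]: 'a' ∈ FIRST(a)
Entry: S -> a


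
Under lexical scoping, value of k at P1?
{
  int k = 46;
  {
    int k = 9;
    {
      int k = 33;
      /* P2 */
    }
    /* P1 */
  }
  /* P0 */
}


k declared in the same block as P1
k = 9


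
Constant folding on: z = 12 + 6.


12 + 6 = 18 at compile time
Optimized: z = 18


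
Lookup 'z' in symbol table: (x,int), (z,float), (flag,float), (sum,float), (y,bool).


Lookup 'z' → type float


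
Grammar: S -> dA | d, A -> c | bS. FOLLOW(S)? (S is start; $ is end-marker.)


$ ∈ FOLLOW(S). For each A -> αBβ: add FIRST(β)\{ε} to FOLLOW(B); if β nullable, add FOLLOW(A).
FOLLOW(S) = {$}


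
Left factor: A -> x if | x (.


Common prefix: 'x'
Factored: A -> x A', A' -> if | (


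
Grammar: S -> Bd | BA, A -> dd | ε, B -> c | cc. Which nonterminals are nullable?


A nonterminal is nullable iff some alternative derives ε (directly, or every symbol in it is nullable)
Nullable: {A}


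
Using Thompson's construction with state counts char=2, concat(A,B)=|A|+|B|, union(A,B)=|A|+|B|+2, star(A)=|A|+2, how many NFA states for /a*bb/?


Syntax tree has 3 char leaf(s), 0 union(s), 1 star(s)
chars contribute 3×2 = 6; each union adds +2; each star adds +2
Total: 6 + 0 + 2 = 8 states


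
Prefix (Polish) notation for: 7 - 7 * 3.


'*' binds tighter: tree is (- 7 (* 7 3))
Prefix: - 7 * 7 3


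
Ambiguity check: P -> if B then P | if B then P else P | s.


dangling else: 'if B then if B then s else s' parses two ways
Ambiguous


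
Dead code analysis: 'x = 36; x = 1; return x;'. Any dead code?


first assignment to x is overwritten before any read
Dead: 'x = 36'


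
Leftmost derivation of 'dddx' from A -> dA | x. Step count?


Derivation: A => dA => ddA => dddA => dddx
Steps: 4


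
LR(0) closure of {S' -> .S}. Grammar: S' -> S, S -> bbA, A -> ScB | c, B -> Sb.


Start: S' -> .S
For each item with dot before a nonterminal B, add B -> .γ for every B-production
Closure: [S' -> .S, S -> .bbA]


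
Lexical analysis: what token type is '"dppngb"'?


Pattern: double-quoted sequence
Type: STRING_LITERAL


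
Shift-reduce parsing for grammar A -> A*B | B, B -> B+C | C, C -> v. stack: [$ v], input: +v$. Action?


'v' on top is the handle for C -> v
Action: reduce (C -> v)


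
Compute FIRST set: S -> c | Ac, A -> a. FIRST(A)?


Per alternative of A: FIRST(a) = {a}
FIRST(A) = {a}


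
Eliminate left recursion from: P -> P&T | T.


Left-recursive alternatives: P&T; non-recursive: T
Introduce P': P -> TP', P' -> &TP' | ε


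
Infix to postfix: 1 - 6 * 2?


* has higher precedence, evaluate 6*2 first
Postfix: 1 6 2 * -


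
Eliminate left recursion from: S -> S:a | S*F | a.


Left-recursive alternatives: S:a, S*F; non-recursive: a
Introduce S': S -> aS', S' -> :aS' | *FS' | ε


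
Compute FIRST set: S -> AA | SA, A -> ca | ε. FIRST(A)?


Per alternative of A: FIRST(ca) = {c}; FIRST(ε) = {ε}
FIRST(A) = {c, ε}


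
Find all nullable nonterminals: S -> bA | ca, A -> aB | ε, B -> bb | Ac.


A nonterminal is nullable iff some alternative derives ε (directly, or every symbol in it is nullable)
Nullable: {A}


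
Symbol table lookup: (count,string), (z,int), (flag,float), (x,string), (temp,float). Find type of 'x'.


Lookup 'x' → type string


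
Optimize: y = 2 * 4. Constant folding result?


2 * 4 = 8 at compile time
Optimized: y = 8


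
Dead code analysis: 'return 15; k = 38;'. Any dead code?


statement follows a return and is unreachable
Dead: 'k = 38'


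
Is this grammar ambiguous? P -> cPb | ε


balanced c^n…b^n: each string has a unique parse
Unambiguous


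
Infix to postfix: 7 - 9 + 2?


Left to right (same or higher precedence on left)
Postfix: 7 9 - 2 +


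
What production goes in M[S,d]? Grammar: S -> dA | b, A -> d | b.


For [S, d]: 'd' ∈ FIRST(dA)
Entry: S -> dA


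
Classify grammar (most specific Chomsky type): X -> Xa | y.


Left-linear: every RHS is a terminal or one nonterminal followed by a terminal
Classification: Type 3 (Regular)


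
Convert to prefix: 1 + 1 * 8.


'*' binds tighter: tree is (+ 1 (* 1 8))
Prefix: + 1 * 1 8


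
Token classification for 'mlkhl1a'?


Pattern: letter/underscore followed by alphanumerics, not a keyword
Type: IDENTIFIER


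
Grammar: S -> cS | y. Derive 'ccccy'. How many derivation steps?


Derivation: S => cS => ccS => cccS => ccccS => ccccy
Steps: 5


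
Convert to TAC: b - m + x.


Break into single-operator statements:
t1 = b - m
t2 = t1 + x


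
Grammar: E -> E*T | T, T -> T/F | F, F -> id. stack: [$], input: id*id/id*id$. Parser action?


no handle on stack; shift 'id'
Action: shift


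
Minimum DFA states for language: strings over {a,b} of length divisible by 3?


Track length mod 3: states 0..2, accept at 0
Minimal DFA: 3 states


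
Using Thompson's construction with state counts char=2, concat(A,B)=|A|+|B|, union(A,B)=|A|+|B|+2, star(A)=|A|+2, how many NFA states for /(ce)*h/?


Syntax tree has 3 char leaf(s), 0 union(s), 1 star(s)
chars contribute 3×2 = 6; each union adds +2; each star adds +2
Total: 6 + 0 + 2 = 8 states


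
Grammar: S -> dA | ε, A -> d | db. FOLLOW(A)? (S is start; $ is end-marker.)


$ ∈ FOLLOW(S). For each A -> αBβ: add FIRST(β)\{ε} to FOLLOW(B); if β nullable, add FOLLOW(A).
FOLLOW(A) = {$}


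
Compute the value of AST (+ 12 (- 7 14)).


Evaluate inner: (- 7 14) = -7
Evaluate root: (+ 12 -7) = 5
Result: 5


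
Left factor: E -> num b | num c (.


Common prefix: 'num'
Factored: E -> num E', E' -> b | c (


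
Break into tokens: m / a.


Scan left to right, longest-match per lexeme
Tokens: ID(m), OP(/), ID(a)


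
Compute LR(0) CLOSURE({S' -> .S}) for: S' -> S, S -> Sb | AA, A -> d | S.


Start: S' -> .S
For each item with dot before a nonterminal B, add B -> .γ for every B-production
Closure: [S' -> .S, S -> .Sb, S -> .AA, A -> .d, A -> .S]


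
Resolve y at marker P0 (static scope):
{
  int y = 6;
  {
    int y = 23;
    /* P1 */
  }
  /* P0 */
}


y declared in the same block as P0
y = 6


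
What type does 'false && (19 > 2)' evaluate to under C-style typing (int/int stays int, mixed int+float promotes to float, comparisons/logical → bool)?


Operand types: bool && bool
Rule: logical operators take bool operands and yield bool
Result type: bool


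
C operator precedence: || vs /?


'/' is multiplicative (level 10); '||' is logical OR (level 1)
Higher level binds tighter
'/' has higher precedence than '||'


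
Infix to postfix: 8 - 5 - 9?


Left to right (same or higher precedence on left)
Postfix: 8 5 - 9 -


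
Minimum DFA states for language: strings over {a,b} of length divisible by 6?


Track length mod 6: states 0..5, accept at 0
Minimal DFA: 6 states


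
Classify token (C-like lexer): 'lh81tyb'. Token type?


Pattern: letter/underscore followed by alphanumerics, not a keyword
Type: IDENTIFIER


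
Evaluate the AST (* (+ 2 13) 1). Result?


Evaluate inner: (+ 2 13) = 15
Evaluate root: (* 15 1) = 15
Result: 15


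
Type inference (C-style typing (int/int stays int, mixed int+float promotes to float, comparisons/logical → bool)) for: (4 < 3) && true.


Operand types: bool && bool
Rule: logical operators take bool operands and yield bool
Result type: bool


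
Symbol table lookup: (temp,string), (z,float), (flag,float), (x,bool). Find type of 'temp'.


Lookup 'temp' → type string


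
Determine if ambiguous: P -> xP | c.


right-linear, alternatives start with distinct terminals 'x' vs 'c': unique leftmost derivation
Unambiguous


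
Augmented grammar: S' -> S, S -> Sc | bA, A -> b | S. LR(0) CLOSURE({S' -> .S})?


Start: S' -> .S
For each item with dot before a nonterminal B, add B -> .γ for every B-production
Closure: [S' -> .S, S -> .Sc, S -> .bA]


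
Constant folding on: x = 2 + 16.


2 + 16 = 18 at compile time
Optimized: x = 18


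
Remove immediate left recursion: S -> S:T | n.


Left-recursive alternatives: S:T; non-recursive: n
Introduce S': S -> nS', S' -> :TS' | ε


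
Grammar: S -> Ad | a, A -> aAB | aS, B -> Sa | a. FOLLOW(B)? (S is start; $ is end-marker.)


$ ∈ FOLLOW(S). For each A -> αBβ: add FIRST(β)\{ε} to FOLLOW(B); if β nullable, add FOLLOW(A).
FOLLOW(B) = {a, d}


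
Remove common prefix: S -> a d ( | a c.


Common prefix: 'a'
Factored: S -> a S', S' -> d ( | c


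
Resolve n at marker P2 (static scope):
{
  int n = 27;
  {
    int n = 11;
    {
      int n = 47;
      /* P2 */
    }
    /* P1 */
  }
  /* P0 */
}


n declared in the same block as P2
n = 47


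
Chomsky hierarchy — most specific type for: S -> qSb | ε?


Single nonterminal LHS, but q^n b^n is not regular
Classification: Type 2 (Context-Free)


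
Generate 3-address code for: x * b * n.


Break into single-operator statements:
t1 = x * b
t2 = t1 * n


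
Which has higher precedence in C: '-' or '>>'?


'-' is additive (level 9); '>>' is shift (level 8)
Higher level binds tighter
'-' has higher precedence than '>>'


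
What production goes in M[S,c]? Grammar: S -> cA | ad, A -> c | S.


For [S, c]: 'c' ∈ FIRST(cA)
Entry: S -> cA


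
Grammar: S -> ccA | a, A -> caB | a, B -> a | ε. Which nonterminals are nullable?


A nonterminal is nullable iff some alternative derives ε (directly, or every symbol in it is nullable)
Nullable: {B}


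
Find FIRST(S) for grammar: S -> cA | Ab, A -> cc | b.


Per alternative of S: FIRST(cA) = {c}; FIRST(Ab) = {b, c}
FIRST(S) = {b, c}


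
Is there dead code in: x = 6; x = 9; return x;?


first assignment to x is overwritten before any read
Dead: 'x = 6'


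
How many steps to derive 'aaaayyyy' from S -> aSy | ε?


Derivation: S => aSy => aaSyy => aaaSyyy => aaaaSyyyy => aaaayyyy
Steps: 5


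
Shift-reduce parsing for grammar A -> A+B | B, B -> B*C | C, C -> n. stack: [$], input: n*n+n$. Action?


no handle on stack; shift 'n'
Action: shift


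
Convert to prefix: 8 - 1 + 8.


left-to-right (same/higher precedence on left): tree is (+ (- 8 1) 8)
Prefix: + - 8 1 8


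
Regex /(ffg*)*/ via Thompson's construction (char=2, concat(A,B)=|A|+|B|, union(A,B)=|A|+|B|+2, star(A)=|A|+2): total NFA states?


Syntax tree has 3 char leaf(s), 0 union(s), 2 star(s)
chars contribute 3×2 = 6; each union adds +2; each star adds +2
Total: 6 + 0 + 4 = 10 states


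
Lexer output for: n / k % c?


Scan left to right, longest-match per lexeme
Tokens: ID(n), OP(/), ID(k), OP(%), ID(c)


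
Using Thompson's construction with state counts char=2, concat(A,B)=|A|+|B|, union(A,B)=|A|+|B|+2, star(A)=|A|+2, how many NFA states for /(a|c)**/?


Syntax tree has 2 char leaf(s), 1 union(s), 2 star(s)
chars contribute 2×2 = 4; each union adds +2; each star adds +2
Total: 4 + 2 + 4 = 10 states


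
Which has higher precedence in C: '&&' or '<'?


'<' is relational (level 7); '&&' is logical AND (level 2)
Higher level binds tighter
'<' has higher precedence than '&&'


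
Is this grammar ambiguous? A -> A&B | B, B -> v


precedence layered via separate nonterminal B: deterministic
Unambiguous


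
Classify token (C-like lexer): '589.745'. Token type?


Pattern: digits with a decimal point
Type: FLOAT_LITERAL


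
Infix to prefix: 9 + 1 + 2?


left-to-right (same/higher precedence on left): tree is (+ (+ 9 1) 2)
Prefix: + + 9 1 2


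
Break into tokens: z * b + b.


Scan left to right, longest-match per lexeme
Tokens: ID(z), OP(*), ID(b), OP(+), ID(b)


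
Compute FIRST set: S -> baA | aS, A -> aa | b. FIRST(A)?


Per alternative of A: FIRST(aa) = {a}; FIRST(b) = {b}
FIRST(A) = {a, b}


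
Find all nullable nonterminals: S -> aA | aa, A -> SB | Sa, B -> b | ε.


A nonterminal is nullable iff some alternative derives ε (directly, or every symbol in it is nullable)
Nullable: {B}


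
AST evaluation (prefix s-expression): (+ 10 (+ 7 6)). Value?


Evaluate inner: (+ 7 6) = 13
Evaluate root: (+ 10 13) = 23
Result: 23


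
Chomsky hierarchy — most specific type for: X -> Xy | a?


Left-linear: every RHS is a terminal or one nonterminal followed by a terminal
Classification: Type 3 (Regular)


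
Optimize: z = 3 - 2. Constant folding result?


3 - 2 = 1 at compile time
Optimized: z = 1


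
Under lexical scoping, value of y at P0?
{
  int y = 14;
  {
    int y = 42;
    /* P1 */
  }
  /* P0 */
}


y declared in the same block as P0
y = 14


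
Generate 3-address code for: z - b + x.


Break into single-operator statements:
t1 = z - b
t2 = t1 + x


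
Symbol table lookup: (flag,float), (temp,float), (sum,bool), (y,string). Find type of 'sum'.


Lookup 'sum' → type bool


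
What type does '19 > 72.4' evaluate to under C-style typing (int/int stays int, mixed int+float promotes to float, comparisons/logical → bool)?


Operand types: int > float
Rule: comparison yields bool
Result type: bool


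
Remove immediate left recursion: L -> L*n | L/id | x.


Left-recursive alternatives: L*n, L/id; non-recursive: x
Introduce L': L -> xL', L' -> *nL' | /idL' | ε


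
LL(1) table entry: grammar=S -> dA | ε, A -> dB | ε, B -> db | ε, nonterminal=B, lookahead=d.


For [B, d]: 'd' ∈ FIRST(db)
Entry: B -> db


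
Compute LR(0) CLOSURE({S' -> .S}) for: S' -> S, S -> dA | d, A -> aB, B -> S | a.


Start: S' -> .S
For each item with dot before a nonterminal B, add B -> .γ for every B-production
Closure: [S' -> .S, S -> .dA, S -> .d]


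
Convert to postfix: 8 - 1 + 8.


Left to right (same or higher precedence on left)
Postfix: 8 1 - 8 +


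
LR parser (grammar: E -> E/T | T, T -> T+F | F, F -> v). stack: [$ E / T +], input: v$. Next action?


no handle; shift 'v'
Action: shift


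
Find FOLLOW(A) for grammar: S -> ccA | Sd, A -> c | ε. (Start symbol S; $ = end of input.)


$ ∈ FOLLOW(S). For each A -> αBβ: add FIRST(β)\{ε} to FOLLOW(B); if β nullable, add FOLLOW(A).
FOLLOW(A) = {$, d}


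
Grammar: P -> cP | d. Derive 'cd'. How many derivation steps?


Derivation: P => cP => cd
Steps: 2


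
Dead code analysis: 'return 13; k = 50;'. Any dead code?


statement follows a return and is unreachable
Dead: 'k = 50'


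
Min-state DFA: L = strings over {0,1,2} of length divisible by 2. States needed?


Track length mod 2: states 0..1, accept at 0
Minimal DFA: 2 states


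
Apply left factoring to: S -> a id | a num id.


Common prefix: 'a'
Factored: S -> a S', S' -> id | num id


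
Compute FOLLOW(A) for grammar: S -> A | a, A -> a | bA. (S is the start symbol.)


$ ∈ FOLLOW(S). For each A -> αBβ: add FIRST(β)\{ε} to FOLLOW(B); if β nullable, add FOLLOW(A).
FOLLOW(A) = {$}


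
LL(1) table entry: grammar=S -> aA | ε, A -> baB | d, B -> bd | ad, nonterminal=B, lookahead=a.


For [B, a]: 'a' ∈ FIRST(ad)
Entry: B -> ad


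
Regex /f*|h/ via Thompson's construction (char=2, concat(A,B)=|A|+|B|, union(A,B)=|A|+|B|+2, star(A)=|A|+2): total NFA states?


Syntax tree has 2 char leaf(s), 1 union(s), 1 star(s)
chars contribute 2×2 = 4; each union adds +2; each star adds +2
Total: 4 + 2 + 2 = 8 states


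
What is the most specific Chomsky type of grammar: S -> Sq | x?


Left-linear: every RHS is a terminal or one nonterminal followed by a terminal
Classification: Type 3 (Regular)


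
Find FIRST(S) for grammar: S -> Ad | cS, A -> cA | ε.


Per alternative of S: FIRST(Ad) = {c, d}; FIRST(cS) = {c}
FIRST(S) = {c, d}


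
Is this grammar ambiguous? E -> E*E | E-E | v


'v*v-v' has two parse trees (no precedence encoded between * and -)
Ambiguous


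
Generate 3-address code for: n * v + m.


Break into single-operator statements:
t1 = n * v
t2 = t1 + m


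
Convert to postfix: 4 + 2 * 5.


* has higher precedence, evaluate 2*5 first
Postfix: 4 2 5 * +


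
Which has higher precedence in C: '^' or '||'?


'^' is bitwise XOR (level 4); '||' is logical OR (level 1)
Higher level binds tighter
'^' has higher precedence than '||'


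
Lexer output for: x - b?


Scan left to right, longest-match per lexeme
Tokens: ID(x), OP(-), ID(b)


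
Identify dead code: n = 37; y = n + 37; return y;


n is read by y's definition; y is returned
No dead code


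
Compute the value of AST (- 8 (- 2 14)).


Evaluate inner: (- 2 14) = -12
Evaluate root: (- 8 -12) = 20
Result: 20


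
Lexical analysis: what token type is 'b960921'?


Pattern: letter/underscore followed by alphanumerics, not a keyword
Type: IDENTIFIER


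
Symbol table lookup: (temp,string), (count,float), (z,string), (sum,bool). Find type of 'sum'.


Lookup 'sum' → type bool


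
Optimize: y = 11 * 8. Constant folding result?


11 * 8 = 88 at compile time
Optimized: y = 88


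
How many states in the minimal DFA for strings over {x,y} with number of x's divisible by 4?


Track (count of x) mod 4: states 0..3, accept at 0
Minimal DFA: 4 states


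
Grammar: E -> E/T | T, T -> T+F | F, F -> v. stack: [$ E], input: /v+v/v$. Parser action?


shift '/' to continue E -> E/T
Action: shift


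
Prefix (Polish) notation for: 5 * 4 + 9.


left-to-right (same/higher precedence on left): tree is (+ (* 5 4) 9)
Prefix: + * 5 4 9


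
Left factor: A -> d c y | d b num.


Common prefix: 'd'
Factored: A -> d A', A' -> c y | b num


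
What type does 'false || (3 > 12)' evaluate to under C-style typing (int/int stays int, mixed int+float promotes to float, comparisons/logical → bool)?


Operand types: bool || bool
Rule: logical operators take bool operands and yield bool
Result type: bool


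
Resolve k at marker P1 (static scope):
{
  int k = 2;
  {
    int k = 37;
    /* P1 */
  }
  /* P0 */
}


k declared in the same block as P1
k = 37


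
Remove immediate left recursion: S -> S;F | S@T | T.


Left-recursive alternatives: S;F, S@T; non-recursive: T
Introduce S': S -> TS', S' -> ;FS' | @TS' | ε


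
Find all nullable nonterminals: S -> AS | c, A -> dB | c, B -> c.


A nonterminal is nullable iff some alternative derives ε (directly, or every symbol in it is nullable)
Nullable: {}


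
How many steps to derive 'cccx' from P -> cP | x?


Derivation: P => cP => ccP => cccP => cccx
Steps: 4


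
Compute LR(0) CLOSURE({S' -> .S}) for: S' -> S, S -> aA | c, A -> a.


Start: S' -> .S
For each item with dot before a nonterminal B, add B -> .γ for every B-production
Closure: [S' -> .S, S -> .aA, S -> .c]


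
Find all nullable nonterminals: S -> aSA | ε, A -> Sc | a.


A nonterminal is nullable iff some alternative derives ε (directly, or every symbol in it is nullable)
Nullable: {S}


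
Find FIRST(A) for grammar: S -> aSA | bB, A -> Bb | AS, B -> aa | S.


Per alternative of A: FIRST(Bb) = {a, b}; FIRST(AS) = {a, b}
FIRST(A) = {a, b}


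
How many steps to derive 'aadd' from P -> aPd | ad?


Derivation: P => aPd => aadd
Steps: 2


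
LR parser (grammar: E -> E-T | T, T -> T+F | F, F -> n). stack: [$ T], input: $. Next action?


lookahead ∉ {+} so T won't extend; reduce E -> T
Action: reduce (E -> T)


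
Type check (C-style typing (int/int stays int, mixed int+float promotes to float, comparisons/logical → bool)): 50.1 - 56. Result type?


Operand types: float - int
Rule: mixed int/float promotes to float; int/int stays int
Result type: float


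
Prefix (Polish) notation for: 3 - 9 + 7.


left-to-right (same/higher precedence on left): tree is (+ (- 3 9) 7)
Prefix: + - 3 9 7


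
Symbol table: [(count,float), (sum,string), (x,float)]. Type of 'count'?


Lookup 'count' → type float


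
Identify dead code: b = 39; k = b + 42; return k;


b is read by k's definition; k is returned
No dead code


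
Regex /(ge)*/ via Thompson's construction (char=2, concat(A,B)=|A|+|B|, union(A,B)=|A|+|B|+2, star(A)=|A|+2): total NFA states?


Syntax tree has 2 char leaf(s), 0 union(s), 1 star(s)
chars contribute 2×2 = 4; each union adds +2; each star adds +2
Total: 4 + 0 + 2 = 6 states


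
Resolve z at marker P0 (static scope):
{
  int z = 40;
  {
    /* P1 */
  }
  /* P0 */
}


z declared in the same block as P0
z = 40


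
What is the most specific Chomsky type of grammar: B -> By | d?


Left-linear: every RHS is a terminal or one nonterminal followed by a terminal
Classification: Type 3 (Regular)


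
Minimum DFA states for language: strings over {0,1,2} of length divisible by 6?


Track length mod 6: states 0..5, accept at 0
Minimal DFA: 6 states


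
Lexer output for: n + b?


Scan left to right, longest-match per lexeme
Tokens: ID(n), OP(+), ID(b)


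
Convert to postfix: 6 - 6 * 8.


* has higher precedence, evaluate 6*8 first
Postfix: 6 6 8 * -


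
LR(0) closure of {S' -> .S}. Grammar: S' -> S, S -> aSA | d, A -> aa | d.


Start: S' -> .S
For each item with dot before a nonterminal B, add B -> .γ for every B-production
Closure: [S' -> .S, S -> .aSA, S -> .d]


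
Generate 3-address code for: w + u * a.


Break into single-operator statements:
t1 = u * a
t2 = w + t1


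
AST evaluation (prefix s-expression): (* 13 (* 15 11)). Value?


Evaluate inner: (* 15 11) = 165
Evaluate root: (* 13 165) = 2145
Result: 2145


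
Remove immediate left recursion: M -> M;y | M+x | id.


Left-recursive alternatives: M;y, M+x; non-recursive: id
Introduce M': M -> idM', M' -> ;yM' | +xM' | ε


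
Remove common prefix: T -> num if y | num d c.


Common prefix: 'num'
Factored: T -> num T', T' -> if y | d c


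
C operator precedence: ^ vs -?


'-' is additive (level 9); '^' is bitwise XOR (level 4)
Higher level binds tighter
'-' has higher precedence than '^'


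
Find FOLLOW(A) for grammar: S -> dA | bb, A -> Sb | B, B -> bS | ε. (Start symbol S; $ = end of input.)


$ ∈ FOLLOW(S). For each A -> αBβ: add FIRST(β)\{ε} to FOLLOW(B); if β nullable, add FOLLOW(A).
FOLLOW(A) = {$, b}


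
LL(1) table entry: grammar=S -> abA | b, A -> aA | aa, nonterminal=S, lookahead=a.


For [S, a]: 'a' ∈ FIRST(abA)
Entry: S -> abA


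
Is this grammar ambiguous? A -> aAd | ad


balanced a^n…d^n: each string has a unique parse
Unambiguous


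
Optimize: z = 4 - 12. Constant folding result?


4 - 12 = -8 at compile time
Optimized: z = -8


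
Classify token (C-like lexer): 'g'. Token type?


Pattern: letter/underscore followed by alphanumerics, not a keyword
Type: IDENTIFIER


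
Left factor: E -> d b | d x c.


Common prefix: 'd'
Factored: E -> d E', E' -> b | x c


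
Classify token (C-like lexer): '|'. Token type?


Pattern: operator symbol
Type: OPERATOR


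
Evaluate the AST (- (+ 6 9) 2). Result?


Evaluate inner: (+ 6 9) = 15
Evaluate root: (- 15 2) = 13
Result: 13


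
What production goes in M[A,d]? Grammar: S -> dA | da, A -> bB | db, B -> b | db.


For [A, d]: 'd' ∈ FIRST(db)
Entry: A -> db


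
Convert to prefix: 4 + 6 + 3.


left-to-right (same/higher precedence on left): tree is (+ (+ 4 6) 3)
Prefix: + + 4 6 3


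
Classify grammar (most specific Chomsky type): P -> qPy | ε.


Single nonterminal LHS, but q^n y^n is not regular
Classification: Type 2 (Context-Free)


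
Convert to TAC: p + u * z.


Break into single-operator statements:
t1 = u * z
t2 = p + t1


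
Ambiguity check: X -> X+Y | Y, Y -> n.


precedence layered via separate nonterminal Y: deterministic
Unambiguous


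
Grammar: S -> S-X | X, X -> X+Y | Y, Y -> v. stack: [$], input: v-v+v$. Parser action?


no handle on stack; shift 'v'
Action: shift


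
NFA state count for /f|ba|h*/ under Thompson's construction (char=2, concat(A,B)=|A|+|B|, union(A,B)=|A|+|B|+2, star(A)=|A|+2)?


Syntax tree has 4 char leaf(s), 2 union(s), 1 star(s)
chars contribute 4×2 = 8; each union adds +2; each star adds +2
Total: 8 + 4 + 2 = 14 states


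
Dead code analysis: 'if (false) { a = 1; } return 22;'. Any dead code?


condition is constant false, so the whole block is unreachable
Dead: 'if (false) { a = 1; }'


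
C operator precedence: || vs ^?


'^' is bitwise XOR (level 4); '||' is logical OR (level 1)
Higher level binds tighter
'^' has higher precedence than '||'


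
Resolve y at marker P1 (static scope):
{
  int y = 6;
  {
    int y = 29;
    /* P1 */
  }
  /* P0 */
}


y declared in the same block as P1
y = 29


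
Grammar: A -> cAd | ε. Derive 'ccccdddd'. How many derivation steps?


Derivation: A => cAd => ccAdd => cccAddd => ccccAdddd => ccccdddd
Steps: 5


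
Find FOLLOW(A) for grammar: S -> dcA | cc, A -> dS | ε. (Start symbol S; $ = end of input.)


$ ∈ FOLLOW(S). For each A -> αBβ: add FIRST(β)\{ε} to FOLLOW(B); if β nullable, add FOLLOW(A).
FOLLOW(A) = {$}


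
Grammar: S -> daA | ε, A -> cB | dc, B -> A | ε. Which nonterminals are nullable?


A nonterminal is nullable iff some alternative derives ε (directly, or every symbol in it is nullable)
Nullable: {B, S}


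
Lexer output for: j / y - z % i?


Scan left to right, longest-match per lexeme
Tokens: ID(j), OP(/), ID(y), OP(-), ID(z), OP(%), ID(i)


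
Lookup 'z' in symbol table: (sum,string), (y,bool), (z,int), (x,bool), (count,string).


Lookup 'z' → type int


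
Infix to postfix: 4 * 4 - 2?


Left to right (same or higher precedence on left)
Postfix: 4 4 * 2 -


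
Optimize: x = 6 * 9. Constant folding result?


6 * 9 = 54 at compile time
Optimized: x = 54


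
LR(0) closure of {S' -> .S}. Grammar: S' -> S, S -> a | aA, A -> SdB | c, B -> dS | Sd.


Start: S' -> .S
For each item with dot before a nonterminal B, add B -> .γ for every B-production
Closure: [S' -> .S, S -> .a, S -> .aA]


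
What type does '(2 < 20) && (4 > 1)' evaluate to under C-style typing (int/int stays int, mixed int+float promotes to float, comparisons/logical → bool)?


Operand types: bool && bool
Rule: logical operators take bool operands and yield bool
Result type: bool


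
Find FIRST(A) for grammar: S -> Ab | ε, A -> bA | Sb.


Per alternative of A: FIRST(bA) = {b}; FIRST(Sb) = {b}
FIRST(A) = {b}


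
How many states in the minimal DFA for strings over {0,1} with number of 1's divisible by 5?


Track (count of 1) mod 5: states 0..4, accept at 0
Minimal DFA: 5 states


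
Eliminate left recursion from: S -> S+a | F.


Left-recursive alternatives: S+a; non-recursive: F
Introduce S': S -> FS', S' -> +aS' | ε


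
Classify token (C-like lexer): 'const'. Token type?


Pattern: reserved word
Type: KEYWORD


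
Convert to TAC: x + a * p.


Break into single-operator statements:
t1 = a * p
t2 = x + t1


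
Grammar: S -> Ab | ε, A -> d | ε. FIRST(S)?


Per alternative of S: FIRST(Ab) = {b, d}; FIRST(ε) = {ε}
FIRST(S) = {b, d, ε}


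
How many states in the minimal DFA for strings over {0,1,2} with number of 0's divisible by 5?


Track (count of 0) mod 5: states 0..4, accept at 0
Minimal DFA: 5 states


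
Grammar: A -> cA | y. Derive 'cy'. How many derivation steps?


Derivation: A => cA => cy
Steps: 2


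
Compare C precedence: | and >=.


'>=' is relational (level 7); '|' is bitwise OR (level 3)
Higher level binds tighter
'>=' has higher precedence than '|'


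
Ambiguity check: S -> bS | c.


right-linear, alternatives start with distinct terminals 'b' vs 'c': unique leftmost derivation
Unambiguous


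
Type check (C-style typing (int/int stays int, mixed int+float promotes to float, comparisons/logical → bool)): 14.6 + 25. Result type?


Operand types: float + int
Rule: mixed int/float promotes to float; int/int stays int
Result type: float


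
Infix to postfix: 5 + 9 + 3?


Left to right (same or higher precedence on left)
Postfix: 5 9 + 3 +


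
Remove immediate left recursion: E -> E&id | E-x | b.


Left-recursive alternatives: E&id, E-x; non-recursive: b
Introduce E': E -> bE', E' -> &idE' | -xE' | ε


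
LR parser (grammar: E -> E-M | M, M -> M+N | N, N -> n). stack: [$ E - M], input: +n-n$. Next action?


'+' can extend M; shift to build M -> M+N
Action: shift


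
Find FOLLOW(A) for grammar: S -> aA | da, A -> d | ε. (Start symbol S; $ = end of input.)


$ ∈ FOLLOW(S). For each A -> αBβ: add FIRST(β)\{ε} to FOLLOW(B); if β nullable, add FOLLOW(A).
FOLLOW(A) = {$}


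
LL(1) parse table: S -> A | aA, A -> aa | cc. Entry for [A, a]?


For [A, a]: 'a' ∈ FIRST(aa)
Entry: A -> aa


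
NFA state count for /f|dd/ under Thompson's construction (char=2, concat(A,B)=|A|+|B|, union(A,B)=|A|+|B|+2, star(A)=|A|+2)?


Syntax tree has 3 char leaf(s), 1 union(s), 0 star(s)
chars contribute 3×2 = 6; each union adds +2; each star adds +2
Total: 6 + 2 + 0 = 8 states
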